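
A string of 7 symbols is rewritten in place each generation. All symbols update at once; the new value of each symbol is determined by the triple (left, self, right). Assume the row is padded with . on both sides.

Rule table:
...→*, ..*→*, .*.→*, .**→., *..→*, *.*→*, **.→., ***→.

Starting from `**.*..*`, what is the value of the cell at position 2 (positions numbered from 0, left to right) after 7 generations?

..*****
**.....
..*****  (repeats generation 1; period 2)
generation 7: ..*****
position 2 holds *

*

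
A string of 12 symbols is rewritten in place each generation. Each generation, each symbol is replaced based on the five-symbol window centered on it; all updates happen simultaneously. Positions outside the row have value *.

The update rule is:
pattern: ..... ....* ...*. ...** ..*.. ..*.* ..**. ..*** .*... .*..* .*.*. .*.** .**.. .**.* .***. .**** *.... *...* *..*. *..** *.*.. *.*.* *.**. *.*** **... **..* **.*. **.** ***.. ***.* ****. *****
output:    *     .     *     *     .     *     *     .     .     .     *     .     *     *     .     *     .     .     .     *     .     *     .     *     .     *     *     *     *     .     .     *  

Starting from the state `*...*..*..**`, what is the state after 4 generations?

*...*****.**

*..*.....*.*
**....*.**.*
.*...**..***
*...*****.**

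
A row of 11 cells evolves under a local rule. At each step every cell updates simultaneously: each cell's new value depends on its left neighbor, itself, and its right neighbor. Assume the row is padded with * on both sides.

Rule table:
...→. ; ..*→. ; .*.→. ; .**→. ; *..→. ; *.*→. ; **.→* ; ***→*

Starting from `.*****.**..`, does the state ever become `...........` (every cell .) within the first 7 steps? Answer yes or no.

..****..*..
...***.....
....**.....
.....*.....
...........
all cells are . at step 5

yes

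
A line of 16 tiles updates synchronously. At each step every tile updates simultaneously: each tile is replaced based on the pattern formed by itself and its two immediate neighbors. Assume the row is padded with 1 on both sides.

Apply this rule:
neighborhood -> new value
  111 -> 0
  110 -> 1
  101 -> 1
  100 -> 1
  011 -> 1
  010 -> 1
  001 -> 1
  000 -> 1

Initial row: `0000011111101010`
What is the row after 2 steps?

0000011111100000

step 1: 1111110000111111
step 2: 0000011111100000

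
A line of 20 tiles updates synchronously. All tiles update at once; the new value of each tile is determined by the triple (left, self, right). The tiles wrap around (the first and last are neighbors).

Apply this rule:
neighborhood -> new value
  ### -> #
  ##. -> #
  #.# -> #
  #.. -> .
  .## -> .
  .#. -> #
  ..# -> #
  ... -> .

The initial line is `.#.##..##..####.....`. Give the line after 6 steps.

###.#.#.#.#.###.....
.###########.##....#
#.###########.#...##
##.############..#.#
###.###########.###.
.###.###########.###

.###.###########.###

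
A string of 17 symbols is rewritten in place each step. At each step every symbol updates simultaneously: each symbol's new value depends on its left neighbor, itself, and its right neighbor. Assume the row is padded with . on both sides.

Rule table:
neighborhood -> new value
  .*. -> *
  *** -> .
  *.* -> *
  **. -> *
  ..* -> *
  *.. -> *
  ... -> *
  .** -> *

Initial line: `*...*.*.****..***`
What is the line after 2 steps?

*********..****.*
*.......****..***

*.......****..***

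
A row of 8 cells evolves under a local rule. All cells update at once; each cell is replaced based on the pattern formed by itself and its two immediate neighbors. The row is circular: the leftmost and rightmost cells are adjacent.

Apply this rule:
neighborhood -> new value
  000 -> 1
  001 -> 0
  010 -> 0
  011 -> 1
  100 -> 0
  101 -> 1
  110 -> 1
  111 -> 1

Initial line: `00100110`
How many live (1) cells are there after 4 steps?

10000110
00110111
00111111
00111111
count of 1: 6

6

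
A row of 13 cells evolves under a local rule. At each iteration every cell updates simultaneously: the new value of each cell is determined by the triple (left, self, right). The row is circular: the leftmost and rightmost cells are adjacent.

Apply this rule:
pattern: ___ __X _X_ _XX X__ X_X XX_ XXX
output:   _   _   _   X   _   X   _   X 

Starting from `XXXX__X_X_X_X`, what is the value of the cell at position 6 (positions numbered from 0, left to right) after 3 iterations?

XXX____X_X_XX
XX______X_XXX
X________XXXX
position 6 holds _

_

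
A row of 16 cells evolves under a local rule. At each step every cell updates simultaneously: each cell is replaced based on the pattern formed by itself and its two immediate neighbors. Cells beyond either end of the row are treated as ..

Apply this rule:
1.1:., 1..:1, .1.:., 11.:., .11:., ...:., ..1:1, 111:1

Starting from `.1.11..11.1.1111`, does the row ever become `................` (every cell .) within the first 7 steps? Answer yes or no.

1....11......11.
.1..1..1....1..1
1.11.11.1..1.11.
.........11....1
........1..1..1.
.......1.11.11.1
......1.........
step 7 is ......1........., still not uniform .

no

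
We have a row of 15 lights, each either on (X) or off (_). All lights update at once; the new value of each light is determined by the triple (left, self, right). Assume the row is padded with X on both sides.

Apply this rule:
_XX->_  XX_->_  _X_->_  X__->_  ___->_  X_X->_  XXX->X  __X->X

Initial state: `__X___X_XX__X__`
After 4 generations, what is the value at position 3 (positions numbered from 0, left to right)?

_

_X___X_____X__X
____X_____X__X_
___X_____X__X__
__X_____X__X__X
position 3 holds _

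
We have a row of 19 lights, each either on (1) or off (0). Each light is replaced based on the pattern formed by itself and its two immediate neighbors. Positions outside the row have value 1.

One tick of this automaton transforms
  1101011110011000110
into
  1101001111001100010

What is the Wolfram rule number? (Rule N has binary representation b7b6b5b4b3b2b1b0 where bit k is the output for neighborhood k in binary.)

212

position 0: 111 → 1  (bit 7 = 1)
position 1: 110 → 1  (bit 6 = 1)
position 2: 101 → 0  (bit 5 = 0)
position 9: 100 → 1  (bit 4 = 1)
position 5: 011 → 0  (bit 3 = 0)
position 3: 010 → 1  (bit 2 = 1)
position 10: 001 → 0  (bit 1 = 0)
position 14: 000 → 0  (bit 0 = 0)
bits b7..b0 = 11010100 = 212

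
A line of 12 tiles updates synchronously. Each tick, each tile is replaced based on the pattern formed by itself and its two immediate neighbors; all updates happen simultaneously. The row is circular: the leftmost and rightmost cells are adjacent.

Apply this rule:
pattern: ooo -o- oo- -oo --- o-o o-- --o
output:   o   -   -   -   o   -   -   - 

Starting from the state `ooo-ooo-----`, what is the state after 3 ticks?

-o---o--ooo-
---o-----o--
oo---ooo---o

oo---ooo---o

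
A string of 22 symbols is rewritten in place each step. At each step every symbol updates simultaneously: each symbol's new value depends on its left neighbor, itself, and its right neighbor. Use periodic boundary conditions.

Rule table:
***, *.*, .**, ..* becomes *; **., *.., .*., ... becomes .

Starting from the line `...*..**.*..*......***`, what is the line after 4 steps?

step 1: ..*..**.*..*......***.
step 2: .*..**.*..*......***..
step 3: *..**.*..*......***...
step 4: ..**.*..*......***...*

..**.*..*......***...*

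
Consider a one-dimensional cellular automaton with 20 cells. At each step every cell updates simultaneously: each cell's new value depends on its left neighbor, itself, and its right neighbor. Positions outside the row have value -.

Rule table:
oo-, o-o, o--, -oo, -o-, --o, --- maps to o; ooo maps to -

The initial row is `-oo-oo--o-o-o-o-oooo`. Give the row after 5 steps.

ooooooooooooooooo--o

ooooooooooooooooo--o
o---------------oooo
ooooooooooooooooo--o  (repeats step 1; period 2)
step 5: ooooooooooooooooo--o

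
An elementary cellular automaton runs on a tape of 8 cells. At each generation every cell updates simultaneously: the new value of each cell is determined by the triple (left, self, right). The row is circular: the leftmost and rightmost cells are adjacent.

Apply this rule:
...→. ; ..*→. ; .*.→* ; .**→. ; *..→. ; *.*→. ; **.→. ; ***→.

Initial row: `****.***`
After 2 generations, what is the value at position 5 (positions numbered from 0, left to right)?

generation 1: ........
generation 2: ........
position 5 holds .

.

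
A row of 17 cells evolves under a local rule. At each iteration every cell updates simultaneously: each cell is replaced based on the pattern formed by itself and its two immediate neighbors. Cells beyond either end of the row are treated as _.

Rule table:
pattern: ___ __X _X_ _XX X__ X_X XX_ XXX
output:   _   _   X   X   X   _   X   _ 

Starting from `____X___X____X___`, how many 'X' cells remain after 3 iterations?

____XX__XX___XX__
____XXX_XXX__XXX_
____X_X_X_XX_X_XX
count of X: 8

8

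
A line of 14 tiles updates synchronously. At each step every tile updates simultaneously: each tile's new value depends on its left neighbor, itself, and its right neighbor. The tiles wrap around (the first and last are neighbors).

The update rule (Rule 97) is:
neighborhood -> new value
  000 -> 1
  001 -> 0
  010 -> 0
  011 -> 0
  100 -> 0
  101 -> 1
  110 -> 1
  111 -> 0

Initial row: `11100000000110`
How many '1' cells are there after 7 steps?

00101111110011
00010000010001
01000111000100
00010001010001
01000100100100
00010000000001
01000111111100
count of 1: 8

8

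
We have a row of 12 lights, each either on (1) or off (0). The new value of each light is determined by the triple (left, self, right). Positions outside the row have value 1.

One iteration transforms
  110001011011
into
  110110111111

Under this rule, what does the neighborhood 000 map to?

At position 3 the neighborhood is 000; the next row has 1 there.

1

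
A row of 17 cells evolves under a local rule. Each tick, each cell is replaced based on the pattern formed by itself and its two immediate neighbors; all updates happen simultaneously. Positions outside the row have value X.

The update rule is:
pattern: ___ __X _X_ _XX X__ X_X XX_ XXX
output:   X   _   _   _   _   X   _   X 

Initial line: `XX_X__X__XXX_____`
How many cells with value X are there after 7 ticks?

10

X_X_______X__XXX_
_X__XXXXX_____X_X
X____XXX__XXX__X_
__XX__X____X____X
________XX___XX__
_XXXXXX____X_____
X_XXXX__XX___XXX_
count of X: 10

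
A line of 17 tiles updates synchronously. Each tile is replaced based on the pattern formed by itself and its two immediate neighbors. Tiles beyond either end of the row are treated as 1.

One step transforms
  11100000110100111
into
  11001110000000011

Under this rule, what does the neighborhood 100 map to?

At position 3 the neighborhood is 100; the next row has 0 there.

0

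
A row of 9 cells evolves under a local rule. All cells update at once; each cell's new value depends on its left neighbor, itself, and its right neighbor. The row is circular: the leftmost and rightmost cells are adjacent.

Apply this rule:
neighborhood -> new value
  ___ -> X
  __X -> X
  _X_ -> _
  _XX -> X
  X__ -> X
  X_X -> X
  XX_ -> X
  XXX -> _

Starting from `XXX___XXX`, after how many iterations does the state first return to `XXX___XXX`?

iteration 1: __XXXXX__
iteration 2: XXX___XXX

2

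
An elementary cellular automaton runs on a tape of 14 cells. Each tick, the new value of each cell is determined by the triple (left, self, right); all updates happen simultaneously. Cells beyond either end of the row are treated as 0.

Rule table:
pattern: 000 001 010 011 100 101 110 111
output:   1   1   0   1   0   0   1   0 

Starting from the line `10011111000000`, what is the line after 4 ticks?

00100110001110

tick 1: 00110001011111
tick 2: 11110110010001
tick 3: 10010110100110
tick 4: 00100110001110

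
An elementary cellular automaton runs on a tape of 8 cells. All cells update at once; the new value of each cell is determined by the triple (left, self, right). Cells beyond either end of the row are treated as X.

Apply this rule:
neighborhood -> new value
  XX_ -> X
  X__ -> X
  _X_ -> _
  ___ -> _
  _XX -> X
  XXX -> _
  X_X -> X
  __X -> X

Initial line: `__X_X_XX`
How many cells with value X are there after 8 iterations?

iteration 1: XX_X_XX_
iteration 2: _XX_XXXX
iteration 3: XXXXX___
iteration 4: ____XX_X
iteration 5: X__XXXXX
iteration 6: XXXX____
iteration 7: ___XX__X
iteration 8: X_XXXXXX
count of X: 7

7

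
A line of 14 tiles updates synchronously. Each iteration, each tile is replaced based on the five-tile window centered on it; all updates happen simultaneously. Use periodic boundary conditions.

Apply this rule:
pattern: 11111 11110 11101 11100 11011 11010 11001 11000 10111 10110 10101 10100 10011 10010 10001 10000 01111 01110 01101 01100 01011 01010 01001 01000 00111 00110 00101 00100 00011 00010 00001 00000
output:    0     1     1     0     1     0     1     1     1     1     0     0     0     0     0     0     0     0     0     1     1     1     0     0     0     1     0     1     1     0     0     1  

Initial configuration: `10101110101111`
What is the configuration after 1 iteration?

10011010011001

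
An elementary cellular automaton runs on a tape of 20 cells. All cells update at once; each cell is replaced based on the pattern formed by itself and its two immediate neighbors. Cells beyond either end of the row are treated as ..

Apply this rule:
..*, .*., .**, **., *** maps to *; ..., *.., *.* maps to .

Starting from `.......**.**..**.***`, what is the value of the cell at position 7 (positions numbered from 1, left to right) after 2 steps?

......***.**.***.***
.....****.**.***.***
position 7 holds *

*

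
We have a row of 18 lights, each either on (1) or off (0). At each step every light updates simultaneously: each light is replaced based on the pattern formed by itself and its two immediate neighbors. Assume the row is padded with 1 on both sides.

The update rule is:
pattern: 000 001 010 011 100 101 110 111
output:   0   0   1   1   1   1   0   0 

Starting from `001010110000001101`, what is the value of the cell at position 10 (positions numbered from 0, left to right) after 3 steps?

step 1: 101111101000001011
step 2: 011000011100001110
step 3: 110100010010001001
position 10 holds 1

1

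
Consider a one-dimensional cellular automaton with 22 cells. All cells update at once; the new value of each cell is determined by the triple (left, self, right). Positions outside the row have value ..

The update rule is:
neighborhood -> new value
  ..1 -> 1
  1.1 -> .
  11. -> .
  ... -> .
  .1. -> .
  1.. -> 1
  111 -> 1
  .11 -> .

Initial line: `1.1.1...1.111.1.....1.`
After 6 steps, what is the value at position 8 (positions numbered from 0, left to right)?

.

step 1: .....1.1...1...1...1.1
step 2: ....1...1.1.1.1.1.1...
step 3: ...1.1.1...........1..
step 4: ..1.....1.........1.1.
step 5: .1.1...1.1.......1...1
step 6: 1...1.1...1.....1.1.1.
position 8 holds .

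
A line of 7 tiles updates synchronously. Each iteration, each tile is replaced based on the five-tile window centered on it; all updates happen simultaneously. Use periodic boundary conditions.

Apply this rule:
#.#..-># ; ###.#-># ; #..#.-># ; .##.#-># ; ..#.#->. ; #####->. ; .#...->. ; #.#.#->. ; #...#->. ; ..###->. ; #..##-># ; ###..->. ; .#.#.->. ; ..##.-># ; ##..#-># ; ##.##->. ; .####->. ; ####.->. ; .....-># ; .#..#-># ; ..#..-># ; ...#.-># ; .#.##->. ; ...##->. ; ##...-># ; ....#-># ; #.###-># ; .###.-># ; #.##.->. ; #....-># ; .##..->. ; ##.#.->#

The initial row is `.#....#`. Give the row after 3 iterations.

.#.###.
#..##.#
.####..

.####..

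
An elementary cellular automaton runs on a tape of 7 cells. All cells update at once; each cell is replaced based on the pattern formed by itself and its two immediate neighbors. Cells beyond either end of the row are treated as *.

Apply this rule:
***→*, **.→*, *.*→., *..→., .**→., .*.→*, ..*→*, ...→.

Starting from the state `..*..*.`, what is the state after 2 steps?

..*..*.

.**.**.
..*..*.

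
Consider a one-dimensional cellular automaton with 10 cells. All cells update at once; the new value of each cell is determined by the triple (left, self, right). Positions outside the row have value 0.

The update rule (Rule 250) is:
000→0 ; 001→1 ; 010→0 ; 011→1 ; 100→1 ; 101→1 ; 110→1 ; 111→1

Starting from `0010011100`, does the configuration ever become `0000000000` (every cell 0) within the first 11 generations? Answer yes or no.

0101111110
1011111111
0111111111
1111111111
1111111111  (fixed point — unchanged through generation 11)
generation 11 is 1111111111, still not uniform 0

no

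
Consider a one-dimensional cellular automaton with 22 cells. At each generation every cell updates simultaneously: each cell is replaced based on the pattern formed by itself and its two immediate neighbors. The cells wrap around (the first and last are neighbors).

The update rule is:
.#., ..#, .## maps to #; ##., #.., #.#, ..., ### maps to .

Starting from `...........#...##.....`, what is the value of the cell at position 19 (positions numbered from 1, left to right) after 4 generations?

..........##..##......
.........##..##.......
........##..##........
.......##..##.........
position 19 holds .

.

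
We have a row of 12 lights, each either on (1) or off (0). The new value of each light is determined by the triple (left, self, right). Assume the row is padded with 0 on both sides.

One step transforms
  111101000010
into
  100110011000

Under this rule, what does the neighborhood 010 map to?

At position 5 the neighborhood is 010; the next row has 0 there.

0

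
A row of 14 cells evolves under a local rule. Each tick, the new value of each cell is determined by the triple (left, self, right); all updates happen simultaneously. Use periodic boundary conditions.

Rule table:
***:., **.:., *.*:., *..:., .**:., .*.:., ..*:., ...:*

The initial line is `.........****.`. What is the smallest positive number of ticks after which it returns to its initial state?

********......
.........****.

2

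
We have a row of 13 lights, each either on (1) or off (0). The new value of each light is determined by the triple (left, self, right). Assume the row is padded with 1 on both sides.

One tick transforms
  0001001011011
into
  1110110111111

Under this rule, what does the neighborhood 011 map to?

1

At position 8 the neighborhood is 011; the next row has 1 there.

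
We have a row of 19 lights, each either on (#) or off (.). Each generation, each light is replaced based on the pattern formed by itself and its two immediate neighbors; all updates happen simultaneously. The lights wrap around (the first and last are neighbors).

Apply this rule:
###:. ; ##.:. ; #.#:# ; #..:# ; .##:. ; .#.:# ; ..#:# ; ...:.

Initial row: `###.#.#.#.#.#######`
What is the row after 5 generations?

##.###...###.###..#

...#########.......
..#.........#......
.###.......###.....
#...#.....#...#....
##.###...###.###..#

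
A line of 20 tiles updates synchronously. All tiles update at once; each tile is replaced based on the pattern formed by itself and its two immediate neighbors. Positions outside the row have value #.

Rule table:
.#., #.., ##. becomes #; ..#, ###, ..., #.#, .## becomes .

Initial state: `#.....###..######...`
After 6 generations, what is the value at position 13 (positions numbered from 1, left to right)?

##......##......##..
.##......##......##.
..##......##......#.
#..##......##.....#.
##..##......##....#.
.##..##......##...#.
position 13 holds .

.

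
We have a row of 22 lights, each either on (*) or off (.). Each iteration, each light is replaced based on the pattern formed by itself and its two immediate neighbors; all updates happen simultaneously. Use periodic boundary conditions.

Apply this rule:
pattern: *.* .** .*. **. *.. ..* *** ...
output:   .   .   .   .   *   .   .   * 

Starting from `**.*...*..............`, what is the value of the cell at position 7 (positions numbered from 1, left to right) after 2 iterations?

*

....**..*************.
***...*..............*
position 7 holds *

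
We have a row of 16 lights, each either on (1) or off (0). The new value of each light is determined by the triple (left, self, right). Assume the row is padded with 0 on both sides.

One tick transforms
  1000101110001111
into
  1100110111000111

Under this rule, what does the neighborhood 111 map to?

At position 7 the neighborhood is 111; the next row has 1 there.

1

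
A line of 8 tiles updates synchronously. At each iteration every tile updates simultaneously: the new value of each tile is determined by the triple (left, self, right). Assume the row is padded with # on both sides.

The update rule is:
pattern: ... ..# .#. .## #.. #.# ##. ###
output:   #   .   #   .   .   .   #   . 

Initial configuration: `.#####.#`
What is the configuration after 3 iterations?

...#.#..

.....#..
.###.#..
...#.#..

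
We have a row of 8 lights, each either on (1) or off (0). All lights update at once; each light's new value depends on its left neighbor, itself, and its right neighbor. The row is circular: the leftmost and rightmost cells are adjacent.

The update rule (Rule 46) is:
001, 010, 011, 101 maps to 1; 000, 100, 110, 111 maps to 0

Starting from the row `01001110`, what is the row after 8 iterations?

11011000
10110001
01100011
11000110
10001101
00011011
00110110
01101100

01101100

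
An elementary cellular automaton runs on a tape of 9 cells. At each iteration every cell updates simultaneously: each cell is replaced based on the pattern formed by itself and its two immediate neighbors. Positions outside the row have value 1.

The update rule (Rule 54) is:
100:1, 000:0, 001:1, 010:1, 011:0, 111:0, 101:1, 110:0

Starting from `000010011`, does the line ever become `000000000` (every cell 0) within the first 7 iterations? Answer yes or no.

100111100
011000011
100100100
011111111
100000000
010000001
111000010
iteration 7 is 111000010, still not uniform 0

no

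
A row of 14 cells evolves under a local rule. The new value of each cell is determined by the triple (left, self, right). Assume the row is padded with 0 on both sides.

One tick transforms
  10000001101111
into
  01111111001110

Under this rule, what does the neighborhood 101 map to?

0

At position 9 the neighborhood is 101; the next row has 0 there.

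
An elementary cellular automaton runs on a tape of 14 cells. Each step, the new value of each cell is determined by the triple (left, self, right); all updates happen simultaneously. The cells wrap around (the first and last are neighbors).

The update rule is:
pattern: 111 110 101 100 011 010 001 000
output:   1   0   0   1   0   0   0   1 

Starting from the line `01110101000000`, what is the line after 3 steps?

00100000111111
10011110011110
01001101001100

01001101001100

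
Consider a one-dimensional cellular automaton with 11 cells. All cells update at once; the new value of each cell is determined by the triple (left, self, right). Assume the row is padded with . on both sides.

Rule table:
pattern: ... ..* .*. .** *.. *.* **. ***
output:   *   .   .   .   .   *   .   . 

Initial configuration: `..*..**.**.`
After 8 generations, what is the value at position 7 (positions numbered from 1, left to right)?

.

*......*...
..****...**
*......*...  (repeats generation 1; period 2)
generation 8: ..****...**
position 7 holds .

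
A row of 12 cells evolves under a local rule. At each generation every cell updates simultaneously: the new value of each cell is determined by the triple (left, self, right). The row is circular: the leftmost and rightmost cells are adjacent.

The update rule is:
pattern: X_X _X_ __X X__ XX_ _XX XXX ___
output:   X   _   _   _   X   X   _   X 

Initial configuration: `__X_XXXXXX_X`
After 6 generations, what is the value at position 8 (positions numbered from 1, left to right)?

_

generation 1: ___XX____XX_
generation 2: XX_XX_XX_XX_
generation 3: XXXXXXXXXXXX
generation 4: ____________
generation 5: XXXXXXXXXXXX  (repeats generation 3; period 2)
generation 6: ____________
position 8 holds _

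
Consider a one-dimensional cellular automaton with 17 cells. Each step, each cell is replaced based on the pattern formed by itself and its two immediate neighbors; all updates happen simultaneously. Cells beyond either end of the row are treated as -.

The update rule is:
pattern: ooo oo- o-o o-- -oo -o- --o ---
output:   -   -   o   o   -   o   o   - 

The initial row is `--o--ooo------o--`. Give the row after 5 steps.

step 1: -oooo---o----ooo-
step 2: o----o-ooo--o---o
step 3: oo--ooo---oooo-oo
step 4: --oo---o-o----o--
step 5: -o--o-ooooo--ooo-

-o--o-ooooo--ooo-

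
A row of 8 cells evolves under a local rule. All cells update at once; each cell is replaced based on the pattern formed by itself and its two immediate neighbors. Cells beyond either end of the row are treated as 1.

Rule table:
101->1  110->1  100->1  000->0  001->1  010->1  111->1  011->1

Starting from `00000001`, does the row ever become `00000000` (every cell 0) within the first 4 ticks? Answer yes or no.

no

10000011
11000111
11101111
11111111
tick 4 is 11111111, still not uniform 0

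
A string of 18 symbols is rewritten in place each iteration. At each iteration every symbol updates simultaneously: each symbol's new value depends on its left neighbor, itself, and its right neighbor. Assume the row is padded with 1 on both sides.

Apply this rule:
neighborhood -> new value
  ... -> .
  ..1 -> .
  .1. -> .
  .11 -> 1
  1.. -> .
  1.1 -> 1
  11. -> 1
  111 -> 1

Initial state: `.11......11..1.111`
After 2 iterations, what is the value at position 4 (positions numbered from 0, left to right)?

111......11...1111
111......11...1111
position 4 holds .

.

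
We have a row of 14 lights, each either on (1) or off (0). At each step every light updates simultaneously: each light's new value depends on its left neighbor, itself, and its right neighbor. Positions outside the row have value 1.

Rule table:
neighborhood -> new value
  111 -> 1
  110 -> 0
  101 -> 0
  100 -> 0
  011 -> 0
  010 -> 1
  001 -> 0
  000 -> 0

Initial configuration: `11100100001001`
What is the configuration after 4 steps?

00000100001000

11000100001000
10000100001000
00000100001000
00000100001000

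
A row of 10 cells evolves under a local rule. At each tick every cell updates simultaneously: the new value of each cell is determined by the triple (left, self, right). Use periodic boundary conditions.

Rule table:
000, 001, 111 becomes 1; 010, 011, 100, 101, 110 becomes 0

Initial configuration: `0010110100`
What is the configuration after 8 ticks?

1100000001
1001111110
0010111100
1100011001
1001100010
0010001100
1100110001
1001000110

1001000110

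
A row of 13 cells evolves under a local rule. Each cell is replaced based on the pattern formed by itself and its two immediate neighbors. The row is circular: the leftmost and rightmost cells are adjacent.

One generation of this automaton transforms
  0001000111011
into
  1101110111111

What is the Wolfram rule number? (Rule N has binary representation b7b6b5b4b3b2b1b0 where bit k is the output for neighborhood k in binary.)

253

position 8: 111 → 1  (bit 7 = 1)
position 9: 110 → 1  (bit 6 = 1)
position 10: 101 → 1  (bit 5 = 1)
position 0: 100 → 1  (bit 4 = 1)
position 7: 011 → 1  (bit 3 = 1)
position 3: 010 → 1  (bit 2 = 1)
position 2: 001 → 0  (bit 1 = 0)
position 1: 000 → 1  (bit 0 = 1)
bits b7..b0 = 11111101 = 253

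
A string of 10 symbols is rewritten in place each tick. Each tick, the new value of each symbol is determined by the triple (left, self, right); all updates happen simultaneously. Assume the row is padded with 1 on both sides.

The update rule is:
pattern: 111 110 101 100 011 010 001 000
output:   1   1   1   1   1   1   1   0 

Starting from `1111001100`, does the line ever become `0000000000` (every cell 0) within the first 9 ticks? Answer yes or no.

1111111111
1111111111  (fixed point — unchanged through tick 9)
tick 9 is 1111111111, still not uniform 0

no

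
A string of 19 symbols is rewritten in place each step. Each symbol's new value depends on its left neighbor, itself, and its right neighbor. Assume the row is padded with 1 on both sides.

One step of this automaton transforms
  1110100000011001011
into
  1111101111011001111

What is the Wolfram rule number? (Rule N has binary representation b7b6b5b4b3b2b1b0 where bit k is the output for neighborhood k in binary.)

237

position 0: 111 → 1  (bit 7 = 1)
position 2: 110 → 1  (bit 6 = 1)
position 3: 101 → 1  (bit 5 = 1)
position 5: 100 → 0  (bit 4 = 0)
position 11: 011 → 1  (bit 3 = 1)
position 4: 010 → 1  (bit 2 = 1)
position 10: 001 → 0  (bit 1 = 0)
position 6: 000 → 1  (bit 0 = 1)
bits b7..b0 = 11101101 = 237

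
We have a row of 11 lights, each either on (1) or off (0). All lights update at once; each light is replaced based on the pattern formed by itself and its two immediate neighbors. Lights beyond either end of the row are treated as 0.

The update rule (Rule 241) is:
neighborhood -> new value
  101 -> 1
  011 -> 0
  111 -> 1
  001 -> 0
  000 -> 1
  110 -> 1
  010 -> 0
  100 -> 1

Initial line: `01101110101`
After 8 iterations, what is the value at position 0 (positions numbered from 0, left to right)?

1

iteration 1: 00110111010
iteration 2: 10011011101
iteration 3: 01001101110
iteration 4: 00100110111
iteration 5: 10010011011
iteration 6: 01001001101
iteration 7: 00100100110
iteration 8: 10010010011
position 0 holds 1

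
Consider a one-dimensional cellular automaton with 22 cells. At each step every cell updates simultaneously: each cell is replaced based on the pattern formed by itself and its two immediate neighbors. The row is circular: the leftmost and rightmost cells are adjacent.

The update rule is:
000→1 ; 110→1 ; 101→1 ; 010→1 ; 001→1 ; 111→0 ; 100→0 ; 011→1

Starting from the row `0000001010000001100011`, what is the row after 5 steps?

0001011110001011100000

0111111110111111101111
1100000011100000111001
0101111110101111101011
1111000011111000111111
0001011110001011100000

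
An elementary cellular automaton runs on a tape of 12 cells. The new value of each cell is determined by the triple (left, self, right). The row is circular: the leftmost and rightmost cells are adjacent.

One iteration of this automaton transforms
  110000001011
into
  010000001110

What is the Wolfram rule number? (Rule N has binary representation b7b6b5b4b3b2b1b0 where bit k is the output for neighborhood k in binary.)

position 0: 111 → 0  (bit 7 = 0)
position 1: 110 → 1  (bit 6 = 1)
position 9: 101 → 1  (bit 5 = 1)
position 2: 100 → 0  (bit 4 = 0)
position 10: 011 → 1  (bit 3 = 1)
position 8: 010 → 1  (bit 2 = 1)
position 7: 001 → 0  (bit 1 = 0)
position 3: 000 → 0  (bit 0 = 0)
bits b7..b0 = 01101100 = 108

108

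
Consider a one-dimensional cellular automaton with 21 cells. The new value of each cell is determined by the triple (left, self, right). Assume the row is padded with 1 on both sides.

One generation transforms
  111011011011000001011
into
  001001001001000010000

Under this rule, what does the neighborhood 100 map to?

At position 12 the neighborhood is 100; the next row has 0 there.

0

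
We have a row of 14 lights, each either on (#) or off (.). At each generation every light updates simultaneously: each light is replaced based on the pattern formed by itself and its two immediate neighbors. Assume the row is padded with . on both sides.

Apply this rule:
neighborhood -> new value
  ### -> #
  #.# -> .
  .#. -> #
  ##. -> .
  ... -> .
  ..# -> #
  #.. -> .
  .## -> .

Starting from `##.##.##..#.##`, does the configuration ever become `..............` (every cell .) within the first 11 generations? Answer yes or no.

.........##...
........#.....
.......##.....
......#.......
.....##.......
....#.........
...##.........
..#...........
.##...........
#.............
#.............
generation 11 is #............., still not uniform .

no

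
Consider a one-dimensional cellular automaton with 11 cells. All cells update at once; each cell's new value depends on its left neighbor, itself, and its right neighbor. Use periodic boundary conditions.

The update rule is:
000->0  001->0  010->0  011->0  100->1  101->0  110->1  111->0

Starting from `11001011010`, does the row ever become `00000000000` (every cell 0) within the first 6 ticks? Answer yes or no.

01100001000
00110000100
00011000010
00001100001
10000110000
01000011000
tick 6 is 01000011000, still not uniform 0

no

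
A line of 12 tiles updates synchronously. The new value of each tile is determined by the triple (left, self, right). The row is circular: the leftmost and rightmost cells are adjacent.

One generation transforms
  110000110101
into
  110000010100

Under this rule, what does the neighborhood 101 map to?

0

At position 8 the neighborhood is 101; the next row has 0 there.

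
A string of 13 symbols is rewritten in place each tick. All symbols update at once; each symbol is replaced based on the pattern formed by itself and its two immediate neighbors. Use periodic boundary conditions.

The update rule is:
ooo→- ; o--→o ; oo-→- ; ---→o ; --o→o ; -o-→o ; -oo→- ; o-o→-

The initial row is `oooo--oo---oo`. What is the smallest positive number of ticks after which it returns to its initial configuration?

----oo--ooo--
oooo--oo---oo

2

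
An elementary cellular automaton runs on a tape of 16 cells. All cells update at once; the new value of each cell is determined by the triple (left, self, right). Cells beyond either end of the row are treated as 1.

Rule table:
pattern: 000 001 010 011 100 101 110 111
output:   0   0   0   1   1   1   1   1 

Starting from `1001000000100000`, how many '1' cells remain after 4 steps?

step 1: 1100100000010000
step 2: 1110010000001000
step 3: 1111001000000100
step 4: 1111100100000010
count of 1: 7

7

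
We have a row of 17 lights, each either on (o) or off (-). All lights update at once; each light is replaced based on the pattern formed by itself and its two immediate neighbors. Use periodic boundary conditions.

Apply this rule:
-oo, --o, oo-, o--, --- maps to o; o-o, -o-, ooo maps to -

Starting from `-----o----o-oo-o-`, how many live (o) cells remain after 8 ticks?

tick 1: ooooo-oooo--oo--o
tick 2: ----o-o--oooooooo
tick 3: oooo---ooo------o
tick 4: ---ooooo-oooooooo
tick 5: oooo---o-o------o
tick 6: ---oooo---ooooooo
tick 7: oooo--ooooo-----o
tick 8: ---oooo---ooooooo
count of o: 11

11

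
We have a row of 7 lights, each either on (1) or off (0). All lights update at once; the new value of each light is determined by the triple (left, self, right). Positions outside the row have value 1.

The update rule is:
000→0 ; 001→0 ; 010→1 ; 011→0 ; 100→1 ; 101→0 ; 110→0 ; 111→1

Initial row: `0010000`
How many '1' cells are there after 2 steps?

1

1011000
0000100
count of 1: 1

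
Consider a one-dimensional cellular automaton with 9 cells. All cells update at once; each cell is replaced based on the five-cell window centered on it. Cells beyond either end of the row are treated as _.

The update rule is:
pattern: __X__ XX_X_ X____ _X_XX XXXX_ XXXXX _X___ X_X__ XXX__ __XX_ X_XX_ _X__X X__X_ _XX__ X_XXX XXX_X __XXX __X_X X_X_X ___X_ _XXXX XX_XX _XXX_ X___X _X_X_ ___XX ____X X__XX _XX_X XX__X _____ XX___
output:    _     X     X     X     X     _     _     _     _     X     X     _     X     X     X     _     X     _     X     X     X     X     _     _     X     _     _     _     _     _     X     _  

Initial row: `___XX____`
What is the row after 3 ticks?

X_X_XXX_X

tick 1: X__XX_XXX
tick 2: ___X_XX__
tick 3: X_X_XXX_X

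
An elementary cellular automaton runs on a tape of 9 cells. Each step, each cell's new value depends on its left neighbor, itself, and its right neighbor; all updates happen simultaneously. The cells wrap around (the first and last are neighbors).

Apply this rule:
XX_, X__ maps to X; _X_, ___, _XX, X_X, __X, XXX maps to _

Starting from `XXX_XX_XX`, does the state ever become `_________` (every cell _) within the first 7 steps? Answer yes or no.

__X__X___
___X__X__
____X__X_
_____X__X
X_____X__
_X_____X_
__X_____X
step 7 is __X_____X, still not uniform _

no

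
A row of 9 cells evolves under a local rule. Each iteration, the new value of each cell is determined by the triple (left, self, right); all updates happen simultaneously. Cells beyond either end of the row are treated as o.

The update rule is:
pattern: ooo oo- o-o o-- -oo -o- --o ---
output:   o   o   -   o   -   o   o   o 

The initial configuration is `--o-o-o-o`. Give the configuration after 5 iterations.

iteration 1: ooo-o-o--
iteration 2: ooo-o-ooo
iteration 3: ooo-o--oo
iteration 4: ooo-ooo-o
iteration 5: ooo--oo--

ooo--oo--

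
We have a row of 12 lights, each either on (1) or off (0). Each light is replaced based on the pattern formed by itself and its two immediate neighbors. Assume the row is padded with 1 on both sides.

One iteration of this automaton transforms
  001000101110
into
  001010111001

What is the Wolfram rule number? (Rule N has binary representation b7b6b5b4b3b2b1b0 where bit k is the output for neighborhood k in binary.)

45

position 9: 111 → 0  (bit 7 = 0)
position 10: 110 → 0  (bit 6 = 0)
position 7: 101 → 1  (bit 5 = 1)
position 0: 100 → 0  (bit 4 = 0)
position 8: 011 → 1  (bit 3 = 1)
position 2: 010 → 1  (bit 2 = 1)
position 1: 001 → 0  (bit 1 = 0)
position 4: 000 → 1  (bit 0 = 1)
bits b7..b0 = 00101101 = 45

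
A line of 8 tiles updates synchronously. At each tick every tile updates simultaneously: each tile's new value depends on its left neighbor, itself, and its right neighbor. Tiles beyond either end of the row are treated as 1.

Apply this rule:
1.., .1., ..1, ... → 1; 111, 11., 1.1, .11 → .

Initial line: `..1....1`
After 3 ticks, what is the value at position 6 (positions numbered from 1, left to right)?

1111111.
........
11111111
position 6 holds 1

1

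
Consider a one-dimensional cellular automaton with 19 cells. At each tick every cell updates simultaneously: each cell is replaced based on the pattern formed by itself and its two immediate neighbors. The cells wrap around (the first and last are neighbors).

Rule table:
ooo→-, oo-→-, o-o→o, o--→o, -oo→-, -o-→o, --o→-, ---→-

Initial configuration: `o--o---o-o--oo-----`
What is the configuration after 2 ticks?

--o--o-----o--oo---

tick 1: oo-oo--oooo---o----
tick 2: --o--o-----o--oo---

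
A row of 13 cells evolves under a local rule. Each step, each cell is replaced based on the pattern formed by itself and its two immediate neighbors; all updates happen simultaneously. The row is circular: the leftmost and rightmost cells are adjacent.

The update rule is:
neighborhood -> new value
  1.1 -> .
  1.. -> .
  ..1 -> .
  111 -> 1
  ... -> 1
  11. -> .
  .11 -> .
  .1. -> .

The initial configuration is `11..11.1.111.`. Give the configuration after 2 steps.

111111111...1

step 1: ..........1..
step 2: 111111111...1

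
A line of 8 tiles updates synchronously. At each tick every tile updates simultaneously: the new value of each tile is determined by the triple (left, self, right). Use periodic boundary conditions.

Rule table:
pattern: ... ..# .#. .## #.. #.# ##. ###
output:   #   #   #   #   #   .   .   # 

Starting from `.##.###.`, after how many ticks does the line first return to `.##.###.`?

8

##..##.#
#.###..#
..##.###
###..##.
##.###..
#..##.##
.###..##
.##.###.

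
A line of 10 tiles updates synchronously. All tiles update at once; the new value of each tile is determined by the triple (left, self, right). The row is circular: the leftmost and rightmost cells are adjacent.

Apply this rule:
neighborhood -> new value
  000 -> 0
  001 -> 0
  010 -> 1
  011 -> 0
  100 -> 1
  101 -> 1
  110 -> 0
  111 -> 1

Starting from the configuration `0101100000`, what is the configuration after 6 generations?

1000000101

generation 1: 0110010000
generation 2: 0001011000
generation 3: 0001100100
generation 4: 0000010110
generation 5: 0000011001
generation 6: 1000000101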